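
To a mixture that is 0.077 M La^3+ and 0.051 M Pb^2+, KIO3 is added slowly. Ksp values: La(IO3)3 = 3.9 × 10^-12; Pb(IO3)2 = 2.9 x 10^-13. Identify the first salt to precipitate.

Pb(IO3)2

Each salt begins to precipitate when Q = Ksp, i.e. when [IO3^-] reaches its threshold.
For La(IO3)3: 3.9 × 10^-12 = 0.077 × [IO3^-]^3  ⇒  [IO3^-] = 3.7 × 10^-4 M.
For Pb(IO3)2: 2.9 x 10^-13 = 0.051 × [IO3^-]^2  ⇒  [IO3^-] = 2.4 x 10^-6 M.
The salt with the lower threshold [IO3^-] precipitates first: Pb(IO3)2.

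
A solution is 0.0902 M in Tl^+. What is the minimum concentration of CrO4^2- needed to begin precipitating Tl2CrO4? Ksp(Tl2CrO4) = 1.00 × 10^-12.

[CrO4^2-] = 1.23 × 10^-10 M

Tl2CrO4(s) ⇌ 2 Tl^+ + CrO4^2-
Ksp = [Tl^+]^2[CrO4^2-]
Precipitation begins when Q = Ksp. With [Tl^+] = 0.0902 M:
1.00 × 10^-12 = (0.0902)^2 × [CrO4^2-]
[CrO4^2-] = (1.00 × 10^-12 / 8.136 × 10^-3) = 1.23 × 10^-10 M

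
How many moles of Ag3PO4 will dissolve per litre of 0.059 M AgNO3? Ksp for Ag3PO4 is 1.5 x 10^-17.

Ag3PO4(s) ⇌ 3 Ag^+(aq) + PO4^3-(aq)
Ksp = [Ag^+]^3[PO4^3-]
If s mol/L dissolves here, [Ag^+] = 0.059 + 3s ≈ 0.059, [PO4^3-] = s (common-ion effect: Ag^+ is already 0.059 M).
Ksp ≈ (0.059)^3 × s
s = 7.3 × 10^-14 M
Check: 3s = 2.2 x 10^-13 ≪ 0.059, so the approximation is valid.

s ≈ 7.3 × 10^-14 M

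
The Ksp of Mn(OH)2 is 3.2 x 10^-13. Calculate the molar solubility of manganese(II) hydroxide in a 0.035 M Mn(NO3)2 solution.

Mn(OH)2(s) ⇌ Mn^2+(aq) + 2 OH^-(aq)
Ksp = [Mn^2+][OH^-]^2
Let s = moles of Mn(OH)2 that dissolve per litre. [Mn^2+] = 0.035 + s ≈ 0.035, [OH^-] = 2s (since Mn^2+ from Mn(NO3)2 dominates).
Ksp ≈ 0.035 × (2s)^2
s = 1.5 x 10^-6 M
Check: s = 1.5 × 10^-6 ≪ 0.035, so the approximation is valid.

s ≈ 1.5e-6 M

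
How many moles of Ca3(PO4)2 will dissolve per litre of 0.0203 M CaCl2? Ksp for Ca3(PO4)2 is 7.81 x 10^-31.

s = 1.53 × 10^-13 M

Ca3(PO4)2(s) ⇌ 3 Ca^2+(aq) + 2 PO4^3-(aq)
Ksp = [Ca^2+]^3[PO4^3-]^2
Let s be the molar solubility in this solution. [Ca^2+] = 0.0203 + 3s ≈ 0.0203, [PO4^3-] = 2s (Ksp is small, so little additional dissolves).
Ksp ≈ (0.0203)^3 × (2s)^2
s = 1.53 × 10^-13 M
Check: 3s = 4.6 × 10^-13 ≪ 0.0203, so the approximation is valid.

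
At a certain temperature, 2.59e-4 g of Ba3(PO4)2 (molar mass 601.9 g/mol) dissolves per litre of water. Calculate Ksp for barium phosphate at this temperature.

1.59 × 10^-30

Molar solubility s = (2.59 x 10^-4 g/L) / (601.9 g/mol) = 4.303 × 10^-7 M.
Ba3(PO4)2(s) ⇌ 3 Ba^2+(aq) + 2 PO4^3-(aq)
If s mol/L of Ba3(PO4)2 dissolves, [Ba^2+] = 3s and [PO4^3-] = 2s.
Ksp = [Ba^2+]^3[PO4^3-]^2
Substituting: Ksp = (3s)^3(2s)^2 = 108s^5
Ksp = 108 × (4.303 × 10^-7)^5 = 1.59 × 10^-30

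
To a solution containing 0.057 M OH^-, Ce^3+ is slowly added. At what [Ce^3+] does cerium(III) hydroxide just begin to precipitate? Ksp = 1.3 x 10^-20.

Ce(OH)3(s) ⇌ Ce^3+(aq) + 3 OH^-(aq)
Ksp = [Ce^3+][OH^-]^3
Precipitation begins when Q = Ksp. With [OH^-] = 0.057 M:
1.3 x 10^-20 = (0.057)^3 × [Ce^3+]
[Ce^3+] = (1.3 x 10^-20 / 1.85 × 10^-4) = 7.0 x 10^-17 M

[Ce^3+] ≈ 7.0 × 10^-17 M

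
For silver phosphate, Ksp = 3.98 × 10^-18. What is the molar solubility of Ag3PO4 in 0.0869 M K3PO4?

1.19 × 10^-6 M

Ag3PO4(s) ⇌ 3 Ag^+ + PO4^3-
Ksp = [Ag^+]^3[PO4^3-]
If s mol/L dissolves here, [Ag^+] = 3s, [PO4^3-] = 0.0869 + s ≈ 0.0869 (since PO4^3- from K3PO4 dominates).
Ksp ≈ (3s)^3 × 0.0869
s = 1.19 × 10^-6 M
Check: s = 1.2 × 10^-6 ≪ 0.0869, so the approximation is valid.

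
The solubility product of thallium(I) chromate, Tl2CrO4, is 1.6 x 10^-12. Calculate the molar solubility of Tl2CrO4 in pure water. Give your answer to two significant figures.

s = 7.4 × 10^-5 M

Tl2CrO4(s) ⇌ 2 Tl^+(aq) + CrO4^2-(aq)
Ksp = [Tl^+]^2[CrO4^2-]
With molar solubility s: [Tl^+] = 2s, [CrO4^2-] = s.
So Ksp = (2s)^2 × s = 4s^3
Solving, s = (1.6 x 10^-12/4)^(1/3) = 7.4 × 10^-5 M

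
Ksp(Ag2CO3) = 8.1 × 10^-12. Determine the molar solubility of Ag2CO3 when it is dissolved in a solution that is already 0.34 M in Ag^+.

7.0 x 10^-11 M

Ag2CO3(s) ⇌ 2 Ag^+ + CO3^2-
Ksp = [Ag^+]^2[CO3^2-]
Let s be the molar solubility in this solution. [Ag^+] = 0.34 + 2s ≈ 0.34, [CO3^2-] = s (since the Ag^+ already present dominates).
Ksp ≈ (0.34)^2 × s
s = 7.0 × 10^-11 M
Check: 2s = 1.4 × 10^-10 ≪ 0.34, so the approximation is valid.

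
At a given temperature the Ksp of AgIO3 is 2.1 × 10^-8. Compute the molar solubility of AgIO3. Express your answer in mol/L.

AgIO3(s) ⇌ Ag^+ + IO3^-
Ksp = [Ag^+][IO3^-]
With molar solubility s: [Ag^+] = s, [IO3^-] = s.
Ksp = (s)(s) = s^2
s = (2.1 × 10^-8)^(1/2) = 1.4 × 10^-4 M

s ≈ 1.4 x 10^-4 M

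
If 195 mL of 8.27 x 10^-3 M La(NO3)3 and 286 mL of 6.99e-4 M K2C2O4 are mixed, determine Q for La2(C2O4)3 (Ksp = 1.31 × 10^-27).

Total volume = 195 + 286 = 481 mL.
[La^3+] = 8.27 x 10^-3 × (195/481) = 3.353 x 10^-3 M
[C2O4^2-] = 6.99 x 10^-4 × (286/481) = 4.156 × 10^-4 M
La2(C2O4)3(s) <=> 2 La^3+ + 3 C2O4^2-, so Q = [La^3+]^2[C2O4^2-]^3
Q = (3.353 × 10^-3)^2(4.156 x 10^-4)^3 = 8.07 × 10^-16
Q > Ksp, so La2(C2O4)3 will precipitate.

Q = 8.07 × 10^-16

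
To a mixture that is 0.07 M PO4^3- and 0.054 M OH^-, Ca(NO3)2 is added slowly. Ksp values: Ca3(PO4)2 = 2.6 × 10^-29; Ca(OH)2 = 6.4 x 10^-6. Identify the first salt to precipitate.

Each salt begins to precipitate when Q = Ksp, i.e. when [Ca^2+] reaches its threshold.
For Ca3(PO4)2: 2.6 × 10^-29 = (0.07)^2 × [Ca^2+]^3  ⇒  [Ca^2+] = 1.7 x 10^-9 M.
For Ca(OH)2: 6.4 x 10^-6 = (0.054)^2 × [Ca^2+]  ⇒  [Ca^2+] = 2.2 × 10^-3 M.
The salt with the lower threshold [Ca^2+] precipitates first: Ca3(PO4)2.

Ca3(PO4)2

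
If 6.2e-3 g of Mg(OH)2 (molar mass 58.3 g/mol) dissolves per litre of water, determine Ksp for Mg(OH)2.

Molar solubility s = (6.2 x 10^-3 g/L) / (58.3 g/mol) = 1.06 × 10^-4 M.
Mg(OH)2(s) ⇌ Mg^2+ + 2 OH^-
For each mole of Mg(OH)2 that dissolves: [Mg^2+] = s, [OH^-] = 2s.
Ksp = [Mg^2+][OH^-]^2
So Ksp = s × (2s)^2 = 4s^3
With s = 1.06 × 10^-4: Ksp = 4.8 x 10^-12

4.8 × 10^-12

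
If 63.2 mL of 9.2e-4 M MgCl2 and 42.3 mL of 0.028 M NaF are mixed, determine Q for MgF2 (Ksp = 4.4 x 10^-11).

Q ≈ 6.9 x 10^-8

Total volume = 63.2 + 42.3 = 105.5 mL.
[Mg^2+] = 9.2 x 10^-4 × (63.2/105.5) = 5.51 × 10^-4 M
[F^-] = 2.8 × 10^-2 × (42.3/105.5) = 1.12 × 10^-2 M
MgF2(s) ⇌ Mg^2+ + 2 F^-, so Q = [Mg^2+][F^-]^2
Q = (5.51 × 10^-4)(1.12 × 10^-2)^2 = 6.9 × 10^-8
Q > Ksp, so MgF2 will precipitate.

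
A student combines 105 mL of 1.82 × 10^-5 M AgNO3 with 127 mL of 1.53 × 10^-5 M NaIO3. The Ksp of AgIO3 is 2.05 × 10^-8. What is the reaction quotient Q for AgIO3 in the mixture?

Total volume = 105 + 127 = 232 mL.
[Ag^+] = 1.82 x 10^-5 × (105/232) = 8.237 × 10^-6 M
[IO3^-] = 1.53 × 10^-5 × (127/232) = 8.375 x 10^-6 M
AgIO3(s) <=> Ag^+(aq) + IO3^-(aq), so Q = [Ag^+][IO3^-]
Q = (8.237 × 10^-6)(8.375 × 10^-6) = 6.90 × 10^-11
Q < Ksp, so no precipitate of AgIO3 forms.

6.90 × 10^-11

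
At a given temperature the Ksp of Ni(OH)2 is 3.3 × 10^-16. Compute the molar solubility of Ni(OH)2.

s = 4.4 × 10^-6 M

Ni(OH)2(s) ⇌ Ni^2+(aq) + 2 OH^-(aq)
Ksp = [Ni^2+][OH^-]^2
Let s = molar solubility. Then [Ni^2+] = s and [OH^-] = 2s.
So Ksp = s × (2s)^2 = 4s^3
Solving, s = (3.3 × 10^-16/4)^(1/3) = 4.4 x 10^-6 M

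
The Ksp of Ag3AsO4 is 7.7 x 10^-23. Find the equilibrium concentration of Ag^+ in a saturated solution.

[Ag^+] ≈ 3.9 × 10^-6 M

Ag3AsO4(s) ⇌ 3 Ag^+ + AsO4^3-
Ksp = [Ag^+]^3[AsO4^3-]
For each mole of Ag3AsO4 that dissolves: [Ag^+] = 3s, [AsO4^3-] = s.
Ksp = (3s)^3s = 27s^4
s^4 = 7.7 x 10^-23 / 27, so s = 1.30 × 10^-6 M
[Ag^+] = 3s = 3.9 x 10^-6 M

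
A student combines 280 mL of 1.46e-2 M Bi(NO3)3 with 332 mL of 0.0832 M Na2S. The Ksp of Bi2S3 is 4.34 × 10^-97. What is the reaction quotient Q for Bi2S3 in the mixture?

Q = 4.10e-9

Total volume = 280 + 332 = 612 mL.
[Bi^3+] = 1.46 × 10^-2 × (280/612) = 6.680 × 10^-3 M
[S^2-] = 8.32 × 10^-2 × (332/612) = 4.513 x 10^-2 M
Bi2S3(s) ⇌ 2 Bi^3+ + 3 S^2-, so Q = [Bi^3+]^2[S^2-]^3
Q = (6.680 × 10^-3)^2(4.513 × 10^-2)^3 = 4.10 x 10^-9
Q > Ksp, so Bi2S3 will precipitate.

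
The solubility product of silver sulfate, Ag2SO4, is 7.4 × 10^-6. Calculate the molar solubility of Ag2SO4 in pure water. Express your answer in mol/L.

Ag2SO4(s) <=> 2 Ag^+ + SO4^2-
Ksp = [Ag^+]^2[SO4^2-]
If s mol/L of Ag2SO4 dissolves, [Ag^+] = 2s and [SO4^2-] = s.
Ksp = (2s)^2s = 4s^3
s = (7.4 × 10^-6 / 4)^(1/3) = 1.2 × 10^-2 M

s ≈ 1.2e-2 M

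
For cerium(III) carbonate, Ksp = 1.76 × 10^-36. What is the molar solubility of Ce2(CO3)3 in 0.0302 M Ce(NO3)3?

Ce2(CO3)3(s) ⇌ 2 Ce^3+ + 3 CO3^2-
Ksp = [Ce^3+]^2[CO3^2-]^3
Let s = moles of Ce2(CO3)3 that dissolve per litre. [Ce^3+] = 0.0302 + 2s ≈ 0.0302, [CO3^2-] = 3s (Ksp is small, so little additional dissolves).
Ksp ≈ (0.0302)^2 × (3s)^3
s = 4.15 × 10^-12 M
Check: 2s = 8.3 × 10^-12 ≪ 0.0302, so the approximation is valid.

s ≈ 4.15 x 10^-12 M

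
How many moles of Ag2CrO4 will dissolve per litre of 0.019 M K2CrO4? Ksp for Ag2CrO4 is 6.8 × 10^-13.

s = 3.0e-6 M

Ag2CrO4(s) ⇌ 2 Ag^+(aq) + CrO4^2-(aq)
Ksp = [Ag^+]^2[CrO4^2-]
If s mol/L dissolves here, [Ag^+] = 2s, [CrO4^2-] = 0.019 + s ≈ 0.019 (since CrO4^2- from K2CrO4 dominates).
Ksp ≈ (2s)^2 × 0.019
s = 3.0 × 10^-6 M
Check: s = 3.0 × 10^-6 ≪ 0.019, so the approximation is valid.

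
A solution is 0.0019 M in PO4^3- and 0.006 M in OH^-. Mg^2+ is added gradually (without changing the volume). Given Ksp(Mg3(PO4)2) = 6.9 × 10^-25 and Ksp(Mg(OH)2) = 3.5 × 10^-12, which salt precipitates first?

Mg(OH)2

Precipitation of each salt starts when its ion product equals its Ksp.
For Mg3(PO4)2: 6.9 × 10^-25 = (0.0019)^2 × [Mg^2+]^3  ⇒  [Mg^2+] = 5.8 × 10^-7 M.
For Mg(OH)2: 3.5 × 10^-12 = (0.006)^2 × [Mg^2+]  ⇒  [Mg^2+] = 9.7 x 10^-8 M.
The salt with the lower threshold [Mg^2+] precipitates first: Mg(OH)2.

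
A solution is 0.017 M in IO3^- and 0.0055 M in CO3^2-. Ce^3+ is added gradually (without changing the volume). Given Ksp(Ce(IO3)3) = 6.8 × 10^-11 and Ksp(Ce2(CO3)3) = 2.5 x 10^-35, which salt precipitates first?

Ce2(CO3)3

Each salt begins to precipitate when Q = Ksp, i.e. when [Ce^3+] reaches its threshold.
For Ce(IO3)3: 6.8 × 10^-11 = (0.017)^3 × [Ce^3+]  ⇒  [Ce^3+] = 1.4 x 10^-5 M.
For Ce2(CO3)3: 2.5 x 10^-35 = (0.0055)^3 × [Ce^3+]^2  ⇒  [Ce^3+] = 1.2 x 10^-14 M.
The salt with the lower threshold [Ce^3+] precipitates first: Ce2(CO3)3.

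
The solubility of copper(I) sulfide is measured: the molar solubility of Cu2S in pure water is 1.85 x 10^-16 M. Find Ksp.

Cu2S(s) <=> 2 Cu^+ + S^2-
For each mole of Cu2S that dissolves: [Cu^+] = 2s, [S^2-] = s.
Ksp = [Cu^+]^2[S^2-]
Substituting: Ksp = (2s)^2s = 4s^3
With s = 1.85 x 10^-16: Ksp = 2.53 × 10^-47

Ksp ≈ 2.53 × 10^-47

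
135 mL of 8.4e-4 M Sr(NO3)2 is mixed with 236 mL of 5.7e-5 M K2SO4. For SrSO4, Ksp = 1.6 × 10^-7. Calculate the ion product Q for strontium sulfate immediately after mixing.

Q = 1.1 x 10^-8

Total volume = 135 + 236 = 371 mL.
[Sr^2+] = 8.4 × 10^-4 × (135/371) = 3.06 × 10^-4 M
[SO4^2-] = 5.7 x 10^-5 × (236/371) = 3.63 × 10^-5 M
SrSO4(s) <=> Sr^2+(aq) + SO4^2-(aq), so Q = [Sr^2+][SO4^2-]
Q = (3.06 × 10^-4)(3.63 × 10^-5) = 1.1 × 10^-8
Q < Ksp, so no precipitate of SrSO4 forms.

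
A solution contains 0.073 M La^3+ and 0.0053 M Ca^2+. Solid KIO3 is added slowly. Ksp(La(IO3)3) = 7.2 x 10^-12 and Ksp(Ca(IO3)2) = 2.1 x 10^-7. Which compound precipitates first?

La(IO3)3

Each salt begins to precipitate when Q = Ksp, i.e. when [IO3^-] reaches its threshold.
For La(IO3)3: 7.2 x 10^-12 = 0.073 × [IO3^-]^3  ⇒  [IO3^-] = 4.6 × 10^-4 M.
For Ca(IO3)2: 2.1 x 10^-7 = 0.0053 × [IO3^-]^2  ⇒  [IO3^-] = 6.3 × 10^-3 M.
The salt with the lower threshold [IO3^-] precipitates first: La(IO3)3.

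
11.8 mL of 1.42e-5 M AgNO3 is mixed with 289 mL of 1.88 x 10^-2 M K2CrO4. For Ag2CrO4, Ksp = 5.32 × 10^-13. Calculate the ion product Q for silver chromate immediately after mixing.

Q ≈ 5.60e-15

Total volume = 11.8 + 289 = 300.8 mL.
[Ag^+] = 1.42 x 10^-5 × (11.8/300.8) = 5.570 × 10^-7 M
[CrO4^2-] = 1.88 × 10^-2 × (289/300.8) = 1.806 × 10^-2 M
Ag2CrO4(s) ⇌ 2 Ag^+(aq) + CrO4^2-(aq), so Q = [Ag^+]^2[CrO4^2-]
Q = (5.570 × 10^-7)^2(1.806 × 10^-2) = 5.60 × 10^-15
Q < Ksp, so no precipitate of Ag2CrO4 forms.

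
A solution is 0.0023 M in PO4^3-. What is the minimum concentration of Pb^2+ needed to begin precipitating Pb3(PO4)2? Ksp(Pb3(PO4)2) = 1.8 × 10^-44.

Pb3(PO4)2(s) ⇌ 3 Pb^2+(aq) + 2 PO4^3-(aq)
Ksp = [Pb^2+]^3[PO4^3-]^2
Precipitation begins when Q = Ksp. With [PO4^3-] = 0.0023 M:
1.8 × 10^-44 = (0.0023)^2 × [Pb^2+]^3
[Pb^2+] = (1.8 × 10^-44 / 5.29 × 10^-6)^(1/3) = 1.5 x 10^-13 M

[Pb^2+] ≈ 1.5 × 10^-13 M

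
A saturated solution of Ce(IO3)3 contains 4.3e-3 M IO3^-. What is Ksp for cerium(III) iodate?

Ce(IO3)3(s) <=> Ce^3+ + 3 IO3^-
Stoichiometry gives [Ce^3+] = (1/3)[IO3^-] = 1.43 × 10^-3 M.
Ksp = [Ce^3+][IO3^-]^3
Ksp = 1.43 × 10^-3 × (4.3 x 10^-3)^3 = 1.1 × 10^-10

Ksp = 1.1 × 10^-10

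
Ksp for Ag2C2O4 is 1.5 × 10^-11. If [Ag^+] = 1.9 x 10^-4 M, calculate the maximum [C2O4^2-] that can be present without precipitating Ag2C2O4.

Ag2C2O4(s) <=> 2 Ag^+ + C2O4^2-
Ksp = [Ag^+]^2[C2O4^2-]
Precipitation begins when Q = Ksp. With [Ag^+] = 1.9 x 10^-4 M:
1.5 × 10^-11 = (1.9 x 10^-4)^2 × [C2O4^2-]
[C2O4^2-] = (1.5 × 10^-11 / 3.61 × 10^-8) = 4.2 × 10^-4 M

[C2O4^2-] ≈ 4.2 x 10^-4 M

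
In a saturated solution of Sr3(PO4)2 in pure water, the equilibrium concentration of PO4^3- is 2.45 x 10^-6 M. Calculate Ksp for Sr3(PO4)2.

Ksp ≈ 2.98e-28

Sr3(PO4)2(s) ⇌ 3 Sr^2+ + 2 PO4^3-
Stoichiometry gives [Sr^2+] = (3/2)[PO4^3-] = 3.675 × 10^-6 M.
Ksp = [Sr^2+]^3[PO4^3-]^2
Ksp = (3.675 × 10^-6)^3 × (2.45 × 10^-6)^2 = 2.98 × 10^-28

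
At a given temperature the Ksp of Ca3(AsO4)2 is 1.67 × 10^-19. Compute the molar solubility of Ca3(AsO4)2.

s = 6.88e-5 M

Ca3(AsO4)2(s) ⇌ 3 Ca^2+(aq) + 2 AsO4^3-(aq)
Ksp = [Ca^2+]^3[AsO4^3-]^2
If s mol/L of Ca3(AsO4)2 dissolves, [Ca^2+] = 3s and [AsO4^3-] = 2s.
So Ksp = (3s)^3 × (2s)^2 = 108s^5
s = (1.67 × 10^-19 / 108)^(1/5) = 6.88 × 10^-5 M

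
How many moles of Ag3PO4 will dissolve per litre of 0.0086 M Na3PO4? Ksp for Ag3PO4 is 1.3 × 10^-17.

s = 3.8 × 10^-6 M

Ag3PO4(s) <=> 3 Ag^+(aq) + PO4^3-(aq)
Ksp = [Ag^+]^3[PO4^3-]
Let s = moles of Ag3PO4 that dissolve per litre. [Ag^+] = 3s, [PO4^3-] = 0.0086 + s ≈ 0.0086 (Ksp is small, so little additional dissolves).
Ksp ≈ (3s)^3 × 0.0086
s = 3.8 × 10^-6 M
Check: s = 3.8 x 10^-6 ≪ 0.0086, so the approximation is valid.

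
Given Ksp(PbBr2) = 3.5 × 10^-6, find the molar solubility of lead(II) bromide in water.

9.6 × 10^-3 M

PbBr2(s) ⇌ Pb^2+ + 2 Br^-
Ksp = [Pb^2+][Br^-]^2
For each mole of PbBr2 that dissolves: [Pb^2+] = s, [Br^-] = 2s.
Substituting: Ksp = s(2s)^2 = 4s^3
s = (3.5 × 10^-6 / 4)^(1/3) = 9.6 × 10^-3 M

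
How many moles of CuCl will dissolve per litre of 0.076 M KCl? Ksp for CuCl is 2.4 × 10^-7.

s = 3.2 x 10^-6 M

CuCl(s) ⇌ Cu^+ + Cl^-
Ksp = [Cu^+][Cl^-]
Let s = moles of CuCl that dissolve per litre. [Cu^+] = s, [Cl^-] = 0.076 + s ≈ 0.076 (common-ion effect: Cl^- is already 0.076 M).
Ksp ≈ s × 0.076
s = 3.2 x 10^-6 M
Check: s = 3.2 x 10^-6 ≪ 0.076, so the approximation is valid.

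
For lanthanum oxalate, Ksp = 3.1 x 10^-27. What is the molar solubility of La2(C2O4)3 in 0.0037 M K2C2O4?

s = 1.2e-10 M

La2(C2O4)3(s) ⇌ 2 La^3+ + 3 C2O4^2-
Ksp = [La^3+]^2[C2O4^2-]^3
Let s = moles of La2(C2O4)3 that dissolve per litre. [La^3+] = 2s, [C2O4^2-] = 0.0037 + 3s ≈ 0.0037 (common-ion effect: C2O4^2- is already 0.0037 M).
Ksp ≈ (2s)^2 × (0.0037)^3
s = 1.2 × 10^-10 M
Check: 3s = 3.7 × 10^-10 ≪ 0.0037, so the approximation is valid.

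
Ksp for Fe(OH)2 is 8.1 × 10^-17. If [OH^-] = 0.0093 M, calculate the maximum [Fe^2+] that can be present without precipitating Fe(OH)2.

Fe(OH)2(s) ⇌ Fe^2+ + 2 OH^-
Ksp = [Fe^2+][OH^-]^2
Precipitation begins when Q = Ksp. With [OH^-] = 0.0093 M:
8.1 × 10^-17 = (0.0093)^2 × [Fe^2+]
[Fe^2+] = (8.1 × 10^-17 / 8.65 × 10^-5) = 9.4 × 10^-13 M

9.4 × 10^-13 M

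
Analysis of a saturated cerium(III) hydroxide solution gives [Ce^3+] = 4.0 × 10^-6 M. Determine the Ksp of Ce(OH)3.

Ce(OH)3(s) ⇌ Ce^3+(aq) + 3 OH^-(aq)
Stoichiometry gives [OH^-] = (3/1)[Ce^3+] = 1.20 x 10^-5 M.
Ksp = [Ce^3+][OH^-]^3
Ksp = 4.0 × 10^-6 × (1.20 × 10^-5)^3 = 6.9 × 10^-21

Ksp ≈ 6.9 × 10^-21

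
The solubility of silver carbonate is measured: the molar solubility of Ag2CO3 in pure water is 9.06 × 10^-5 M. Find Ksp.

Ag2CO3(s) <=> 2 Ag^+ + CO3^2-
Let s = molar solubility. Then [Ag^+] = 2s and [CO3^2-] = s.
Ksp = [Ag^+]^2[CO3^2-]
Ksp = (2s)^2s = 4s^3
With s = 9.06 × 10^-5: Ksp = 2.97 × 10^-12

Ksp = 2.97e-12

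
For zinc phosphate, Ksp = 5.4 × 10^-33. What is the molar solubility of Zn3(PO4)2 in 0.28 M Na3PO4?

Zn3(PO4)2(s) ⇌ 3 Zn^2+(aq) + 2 PO4^3-(aq)
Ksp = [Zn^2+]^3[PO4^3-]^2
If s mol/L dissolves here, [Zn^2+] = 3s, [PO4^3-] = 0.28 + 2s ≈ 0.28 (common-ion effect: PO4^3- is already 0.28 M).
Ksp ≈ (3s)^3 × (0.28)^2
s = 1.4 × 10^-11 M
Check: 2s = 2.7 × 10^-11 ≪ 0.28, so the approximation is valid.

s ≈ 1.4e-11 M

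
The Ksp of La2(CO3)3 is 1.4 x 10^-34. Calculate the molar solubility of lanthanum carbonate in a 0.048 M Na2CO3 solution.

La2(CO3)3(s) ⇌ 2 La^3+(aq) + 3 CO3^2-(aq)
Ksp = [La^3+]^2[CO3^2-]^3
If s mol/L dissolves here, [La^3+] = 2s, [CO3^2-] = 0.048 + 3s ≈ 0.048 (Ksp is small, so little additional dissolves).
Ksp ≈ (2s)^2 × (0.048)^3
s = 5.6 × 10^-16 M
Check: 3s = 1.7 x 10^-15 ≪ 0.048, so the approximation is valid.

5.6 × 10^-16 M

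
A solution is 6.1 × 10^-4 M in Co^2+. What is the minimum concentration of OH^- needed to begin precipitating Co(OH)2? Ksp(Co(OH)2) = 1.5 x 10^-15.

Co(OH)2(s) ⇌ Co^2+(aq) + 2 OH^-(aq)
Ksp = [Co^2+][OH^-]^2
Precipitation begins when Q = Ksp. With [Co^2+] = 6.1 × 10^-4 M:
1.5 x 10^-15 = (6.1 × 10^-4) × [OH^-]^2
[OH^-] = (1.5 x 10^-15 / 6.1 x 10^-4)^(1/2) = 1.6 × 10^-6 M

[OH^-] = 1.6e-6 M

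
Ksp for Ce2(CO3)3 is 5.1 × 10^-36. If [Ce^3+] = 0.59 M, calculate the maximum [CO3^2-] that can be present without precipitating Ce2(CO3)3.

Ce2(CO3)3(s) <=> 2 Ce^3+(aq) + 3 CO3^2-(aq)
Ksp = [Ce^3+]^2[CO3^2-]^3
Precipitation begins when Q = Ksp. With [Ce^3+] = 0.59 M:
5.1 × 10^-36 = (0.59)^2 × [CO3^2-]^3
[CO3^2-] = (5.1 × 10^-36 / 3.48 x 10^-1)^(1/3) = 2.4 x 10^-12 M

2.4e-12 M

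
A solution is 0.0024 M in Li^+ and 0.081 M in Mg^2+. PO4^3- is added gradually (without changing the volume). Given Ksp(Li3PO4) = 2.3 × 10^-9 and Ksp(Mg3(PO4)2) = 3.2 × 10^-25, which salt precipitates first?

Precipitation of each salt starts when its ion product equals its Ksp.
For Li3PO4: 2.3 × 10^-9 = (0.0024)^3 × [PO4^3-]  ⇒  [PO4^3-] = 1.7 × 10^-1 M.
For Mg3(PO4)2: 3.2 × 10^-25 = (0.081)^3 × [PO4^3-]^2  ⇒  [PO4^3-] = 2.5 x 10^-11 M.
The salt with the lower threshold [PO4^3-] precipitates first: Mg3(PO4)2.

Mg3(PO4)2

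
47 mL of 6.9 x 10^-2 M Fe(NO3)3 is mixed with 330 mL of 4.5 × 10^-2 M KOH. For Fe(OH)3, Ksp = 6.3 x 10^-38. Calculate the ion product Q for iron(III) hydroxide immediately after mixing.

Total volume = 47 + 330 = 377 mL.
[Fe^3+] = 6.9 × 10^-2 × (47/377) = 8.60 × 10^-3 M
[OH^-] = 4.5 × 10^-2 × (330/377) = 3.94 x 10^-2 M
Fe(OH)3(s) ⇌ Fe^3+ + 3 OH^-, so Q = [Fe^3+][OH^-]^3
Q = (8.60 × 10^-3)(3.94 × 10^-2)^3 = 5.3 x 10^-7
Q > Ksp, so Fe(OH)3 will precipitate.

Q = 5.3e-7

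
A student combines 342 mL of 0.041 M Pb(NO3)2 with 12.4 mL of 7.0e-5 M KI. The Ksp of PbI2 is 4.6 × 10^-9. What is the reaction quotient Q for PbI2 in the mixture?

Q = 2.4e-13

Total volume = 342 + 12.4 = 354.4 mL.
[Pb^2+] = 4.1 x 10^-2 × (342/354.4) = 3.96 × 10^-2 M
[I^-] = 7.0 x 10^-5 × (12.4/354.4) = 2.45 × 10^-6 M
PbI2(s) ⇌ Pb^2+(aq) + 2 I^-(aq), so Q = [Pb^2+][I^-]^2
Q = (3.96 x 10^-2)(2.45 × 10^-6)^2 = 2.4 × 10^-13
Q < Ksp, so no precipitate of PbI2 forms.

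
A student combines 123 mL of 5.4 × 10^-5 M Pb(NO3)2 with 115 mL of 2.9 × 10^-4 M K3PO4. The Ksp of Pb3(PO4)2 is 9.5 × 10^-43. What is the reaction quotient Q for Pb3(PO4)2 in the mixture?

Total volume = 123 + 115 = 238 mL.
[Pb^2+] = 5.4 × 10^-5 × (123/238) = 2.79 x 10^-5 M
[PO4^3-] = 2.9 x 10^-4 × (115/238) = 1.40 x 10^-4 M
Pb3(PO4)2(s) ⇌ 3 Pb^2+ + 2 PO4^3-, so Q = [Pb^2+]^3[PO4^3-]^2
Q = (2.79 × 10^-5)^3(1.40 × 10^-4)^2 = 4.3 × 10^-22
Q > Ksp, so Pb3(PO4)2 will precipitate.

Q = 4.3 x 10^-22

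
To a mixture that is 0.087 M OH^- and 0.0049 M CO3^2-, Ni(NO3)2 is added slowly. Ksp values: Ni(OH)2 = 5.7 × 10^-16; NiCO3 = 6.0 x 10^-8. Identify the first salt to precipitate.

Ni(OH)2

Precipitation of each salt starts when its ion product equals its Ksp.
For Ni(OH)2: 5.7 × 10^-16 = (0.087)^2 × [Ni^2+]  ⇒  [Ni^2+] = 7.5 x 10^-14 M.
For NiCO3: 6.0 x 10^-8 = 0.0049 × [Ni^2+]  ⇒  [Ni^2+] = 1.2 × 10^-5 M.
The salt with the lower threshold [Ni^2+] precipitates first: Ni(OH)2.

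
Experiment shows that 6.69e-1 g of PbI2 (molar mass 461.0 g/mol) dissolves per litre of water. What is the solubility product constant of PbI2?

Ksp = 1.22 × 10^-8

Molar solubility s = (6.69 x 10^-1 g/L) / (461.0 g/mol) = 1.451 × 10^-3 M.
PbI2(s) <=> Pb^2+(aq) + 2 I^-(aq)
If s mol/L of PbI2 dissolves, [Pb^2+] = s and [I^-] = 2s.
Ksp = [Pb^2+][I^-]^2
So Ksp = s × (2s)^2 = 4s^3
Ksp = 4 × (1.451 x 10^-3)^3 = 1.22 × 10^-8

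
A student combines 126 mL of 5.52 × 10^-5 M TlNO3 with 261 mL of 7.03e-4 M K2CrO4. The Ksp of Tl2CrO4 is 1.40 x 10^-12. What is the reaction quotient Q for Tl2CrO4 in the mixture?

Total volume = 126 + 261 = 387 mL.
[Tl^+] = 5.52 x 10^-5 × (126/387) = 1.797 x 10^-5 M
[CrO4^2-] = 7.03 × 10^-4 × (261/387) = 4.741 × 10^-4 M
Tl2CrO4(s) ⇌ 2 Tl^+ + CrO4^2-, so Q = [Tl^+]^2[CrO4^2-]
Q = (1.797 × 10^-5)^2(4.741 x 10^-4) = 1.53 × 10^-13
Q < Ksp, so no precipitate of Tl2CrO4 forms.

1.53 × 10^-13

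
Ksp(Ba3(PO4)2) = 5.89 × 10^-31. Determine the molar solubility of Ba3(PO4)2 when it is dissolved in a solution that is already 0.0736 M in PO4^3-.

s = 1.59e-10 M

Ba3(PO4)2(s) <=> 3 Ba^2+ + 2 PO4^3-
Ksp = [Ba^2+]^3[PO4^3-]^2
Let s be the molar solubility in this solution. [Ba^2+] = 3s, [PO4^3-] = 0.0736 + 2s ≈ 0.0736 (Ksp is small, so little additional dissolves).
Ksp ≈ (3s)^3 × (0.0736)^2
s = 1.59 × 10^-10 M
Check: 2s = 3.2 × 10^-10 ≪ 0.0736, so the approximation is valid.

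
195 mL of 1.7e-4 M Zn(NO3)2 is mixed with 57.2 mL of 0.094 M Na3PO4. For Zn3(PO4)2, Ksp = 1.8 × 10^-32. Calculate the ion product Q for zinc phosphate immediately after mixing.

Total volume = 195 + 57.2 = 252.2 mL.
[Zn^2+] = 1.7 × 10^-4 × (195/252.2) = 1.31 x 10^-4 M
[PO4^3-] = 9.4 x 10^-2 × (57.2/252.2) = 2.13 × 10^-2 M
Zn3(PO4)2(s) ⇌ 3 Zn^2+(aq) + 2 PO4^3-(aq), so Q = [Zn^2+]^3[PO4^3-]^2
Q = (1.31 × 10^-4)^3(2.13 × 10^-2)^2 = 1.0 × 10^-15
Q > Ksp, so Zn3(PO4)2 will precipitate.

Q = 1.0 × 10^-15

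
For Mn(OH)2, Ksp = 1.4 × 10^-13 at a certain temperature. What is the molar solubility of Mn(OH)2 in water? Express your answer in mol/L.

3.3 × 10^-5 M

Mn(OH)2(s) <=> Mn^2+(aq) + 2 OH^-(aq)
Ksp = [Mn^2+][OH^-]^2
If s mol/L of Mn(OH)2 dissolves, [Mn^2+] = s and [OH^-] = 2s.
So Ksp = s × (2s)^2 = 4s^3
s^3 = 1.4 × 10^-13 / 4, so s = 3.3 × 10^-5 M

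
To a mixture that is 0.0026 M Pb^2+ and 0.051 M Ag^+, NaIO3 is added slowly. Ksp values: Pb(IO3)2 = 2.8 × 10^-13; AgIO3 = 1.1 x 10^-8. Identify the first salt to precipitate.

AgIO3

Each salt begins to precipitate when Q = Ksp, i.e. when [IO3^-] reaches its threshold.
For Pb(IO3)2: 2.8 × 10^-13 = 0.0026 × [IO3^-]^2  ⇒  [IO3^-] = 1.0 × 10^-5 M.
For AgIO3: 1.1 x 10^-8 = 0.051 × [IO3^-]  ⇒  [IO3^-] = 2.2 x 10^-7 M.
The salt with the lower threshold [IO3^-] precipitates first: AgIO3.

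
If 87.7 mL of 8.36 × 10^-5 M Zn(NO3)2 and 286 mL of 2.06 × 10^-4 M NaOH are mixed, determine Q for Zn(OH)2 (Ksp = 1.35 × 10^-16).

Q = 4.88e-13

Total volume = 87.7 + 286 = 373.7 mL.
[Zn^2+] = 8.36 × 10^-5 × (87.7/373.7) = 1.962 × 10^-5 M
[OH^-] = 2.06 × 10^-4 × (286/373.7) = 1.577 x 10^-4 M
Zn(OH)2(s) ⇌ Zn^2+ + 2 OH^-, so Q = [Zn^2+][OH^-]^2
Q = (1.962 × 10^-5)(1.577 x 10^-4)^2 = 4.88 × 10^-13
Q > Ksp, so Zn(OH)2 will precipitate.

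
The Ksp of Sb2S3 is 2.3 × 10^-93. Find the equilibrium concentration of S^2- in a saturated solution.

Sb2S3(s) <=> 2 Sb^3+ + 3 S^2-
Ksp = [Sb^3+]^2[S^2-]^3
If s mol/L of Sb2S3 dissolves, [Sb^3+] = 2s and [S^2-] = 3s.
Ksp = (2s)^2(3s)^3 = 108s^5
s^5 = 2.3 × 10^-93 / 108, so s = 1.16 × 10^-19 M
[S^2-] = 3s = 3.5 × 10^-19 M

[S^2-] = 3.5e-19 M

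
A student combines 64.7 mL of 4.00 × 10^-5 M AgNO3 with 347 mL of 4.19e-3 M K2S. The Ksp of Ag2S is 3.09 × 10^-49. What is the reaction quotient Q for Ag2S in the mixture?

Total volume = 64.7 + 347 = 411.7 mL.
[Ag^+] = 4.00 × 10^-5 × (64.7/411.7) = 6.286 x 10^-6 M
[S^2-] = 4.19 x 10^-3 × (347/411.7) = 3.532 × 10^-3 M
Ag2S(s) ⇌ 2 Ag^+ + S^2-, so Q = [Ag^+]^2[S^2-]
Q = (6.286 x 10^-6)^2(3.532 × 10^-3) = 1.40 × 10^-13
Q > Ksp, so Ag2S will precipitate.

1.40e-13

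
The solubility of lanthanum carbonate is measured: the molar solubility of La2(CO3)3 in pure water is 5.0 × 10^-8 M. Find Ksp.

Ksp = 3.4 × 10^-35

La2(CO3)3(s) ⇌ 2 La^3+(aq) + 3 CO3^2-(aq)
If s mol/L of La2(CO3)3 dissolves, [La^3+] = 2s and [CO3^2-] = 3s.
Ksp = [La^3+]^2[CO3^2-]^3
Substituting: Ksp = (2s)^2(3s)^3 = 108s^5
With s = 5.0 × 10^-8: Ksp = 3.4 x 10^-35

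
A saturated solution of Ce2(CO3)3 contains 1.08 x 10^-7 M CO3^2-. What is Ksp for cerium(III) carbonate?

6.53e-36

Ce2(CO3)3(s) ⇌ 2 Ce^3+(aq) + 3 CO3^2-(aq)
Stoichiometry gives [Ce^3+] = (2/3)[CO3^2-] = 7.200 × 10^-8 M.
Ksp = [Ce^3+]^2[CO3^2-]^3
Ksp = (7.200 × 10^-8)^2 × (1.08 × 10^-7)^3 = 6.53 × 10^-36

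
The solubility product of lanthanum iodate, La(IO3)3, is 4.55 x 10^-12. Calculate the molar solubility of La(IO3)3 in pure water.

La(IO3)3(s) ⇌ La^3+(aq) + 3 IO3^-(aq)
Ksp = [La^3+][IO3^-]^3
If s mol/L of La(IO3)3 dissolves, [La^3+] = s and [IO3^-] = 3s.
So Ksp = s × (3s)^3 = 27s^4
Solving, s = (4.55 x 10^-12/27)^(1/4) = 6.41 x 10^-4 M

s ≈ 6.41 x 10^-4 M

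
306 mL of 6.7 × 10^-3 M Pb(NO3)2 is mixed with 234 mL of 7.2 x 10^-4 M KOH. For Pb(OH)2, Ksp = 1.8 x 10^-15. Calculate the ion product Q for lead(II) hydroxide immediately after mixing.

Total volume = 306 + 234 = 540 mL.
[Pb^2+] = 6.7 x 10^-3 × (306/540) = 3.80 x 10^-3 M
[OH^-] = 7.2 × 10^-4 × (234/540) = 3.12 x 10^-4 M
Pb(OH)2(s) ⇌ Pb^2+(aq) + 2 OH^-(aq), so Q = [Pb^2+][OH^-]^2
Q = (3.80 × 10^-3)(3.12 × 10^-4)^2 = 3.7 × 10^-10
Q > Ksp, so Pb(OH)2 will precipitate.

Q ≈ 3.7 × 10^-10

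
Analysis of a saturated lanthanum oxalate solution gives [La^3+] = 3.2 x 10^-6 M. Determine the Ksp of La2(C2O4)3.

Ksp ≈ 1.1 × 10^-27

La2(C2O4)3(s) ⇌ 2 La^3+ + 3 C2O4^2-
Stoichiometry gives [C2O4^2-] = (3/2)[La^3+] = 4.80 × 10^-6 M.
Ksp = [La^3+]^2[C2O4^2-]^3
Ksp = (3.2 × 10^-6)^2 × (4.80 x 10^-6)^3 = 1.1 × 10^-27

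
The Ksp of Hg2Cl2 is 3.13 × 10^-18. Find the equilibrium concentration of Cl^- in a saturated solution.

Hg2Cl2(s) ⇌ Hg2^2+(aq) + 2 Cl^-(aq)
Ksp = [Hg2^2+][Cl^-]^2
Let s = molar solubility. Then [Hg2^2+] = s and [Cl^-] = 2s.
Substituting: Ksp = s(2s)^2 = 4s^3
s = (3.13 × 10^-18 / 4)^(1/3) = 9.215 × 10^-7 M
[Cl^-] = 2s = 1.84 × 10^-6 M

1.84 × 10^-6 M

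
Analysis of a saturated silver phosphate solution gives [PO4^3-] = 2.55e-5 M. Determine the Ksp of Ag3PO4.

Ksp = 1.14 × 10^-17

Ag3PO4(s) ⇌ 3 Ag^+ + PO4^3-
Stoichiometry gives [Ag^+] = (3/1)[PO4^3-] = 7.650 × 10^-5 M.
Ksp = [Ag^+]^3[PO4^3-]
Ksp = (7.650 × 10^-5)^3 × 2.55 x 10^-5 = 1.14 × 10^-17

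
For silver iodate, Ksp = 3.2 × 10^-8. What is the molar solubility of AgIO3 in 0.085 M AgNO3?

s ≈ 3.8e-7 M

AgIO3(s) ⇌ Ag^+ + IO3^-
Ksp = [Ag^+][IO3^-]
If s mol/L dissolves here, [Ag^+] = 0.085 + s ≈ 0.085, [IO3^-] = s (common-ion effect: Ag^+ is already 0.085 M).
Ksp ≈ 0.085 × s
s = 3.8 × 10^-7 M
Check: s = 3.8 × 10^-7 ≪ 0.085, so the approximation is valid.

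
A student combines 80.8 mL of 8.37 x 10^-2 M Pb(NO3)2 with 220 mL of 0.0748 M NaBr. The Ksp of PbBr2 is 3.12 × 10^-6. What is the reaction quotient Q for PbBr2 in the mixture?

Q ≈ 6.73 × 10^-5

Total volume = 80.8 + 220 = 300.8 mL.
[Pb^2+] = 8.37 × 10^-2 × (80.8/300.8) = 2.248 × 10^-2 M
[Br^-] = 7.48 × 10^-2 × (220/300.8) = 5.471 x 10^-2 M
PbBr2(s) <=> Pb^2+(aq) + 2 Br^-(aq), so Q = [Pb^2+][Br^-]^2
Q = (2.248 × 10^-2)(5.471 × 10^-2)^2 = 6.73 x 10^-5
Q > Ksp, so PbBr2 will precipitate.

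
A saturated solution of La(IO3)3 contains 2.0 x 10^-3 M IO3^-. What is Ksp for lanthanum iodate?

La(IO3)3(s) ⇌ La^3+ + 3 IO3^-
Stoichiometry gives [La^3+] = (1/3)[IO3^-] = 6.67 × 10^-4 M.
Ksp = [La^3+][IO3^-]^3
Ksp = 6.67 × 10^-4 × (2.0 x 10^-3)^3 = 5.3 × 10^-12

5.3 × 10^-12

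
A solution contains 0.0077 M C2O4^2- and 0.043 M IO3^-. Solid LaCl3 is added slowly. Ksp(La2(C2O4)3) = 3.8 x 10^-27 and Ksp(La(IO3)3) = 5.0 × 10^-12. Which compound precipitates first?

Precipitation of each salt starts when its ion product equals its Ksp.
For La2(C2O4)3: 3.8 x 10^-27 = (0.0077)^3 × [La^3+]^2  ⇒  [La^3+] = 9.1 × 10^-11 M.
For La(IO3)3: 5.0 × 10^-12 = (0.043)^3 × [La^3+]  ⇒  [La^3+] = 6.3 × 10^-8 M.
The salt with the lower threshold [La^3+] precipitates first: La2(C2O4)3.

La2(C2O4)3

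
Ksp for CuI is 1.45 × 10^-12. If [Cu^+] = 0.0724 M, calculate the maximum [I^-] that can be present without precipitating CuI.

CuI(s) <=> Cu^+ + I^-
Ksp = [Cu^+][I^-]
Precipitation begins when Q = Ksp. With [Cu^+] = 0.0724 M:
1.45 × 10^-12 = (0.0724) × [I^-]
[I^-] = (1.45 × 10^-12 / 7.24 × 10^-2) = 2.00 × 10^-11 M

2.00 × 10^-11 M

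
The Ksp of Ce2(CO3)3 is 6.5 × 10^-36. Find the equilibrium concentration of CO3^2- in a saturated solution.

1.1e-7 M

Ce2(CO3)3(s) ⇌ 2 Ce^3+(aq) + 3 CO3^2-(aq)
Ksp = [Ce^3+]^2[CO3^2-]^3
If s mol/L of Ce2(CO3)3 dissolves, [Ce^3+] = 2s and [CO3^2-] = 3s.
So Ksp = (2s)^2 × (3s)^3 = 108s^5
s = (6.5 × 10^-36 / 108)^(1/5) = 3.60 × 10^-8 M
[CO3^2-] = 3s = 1.1 x 10^-7 M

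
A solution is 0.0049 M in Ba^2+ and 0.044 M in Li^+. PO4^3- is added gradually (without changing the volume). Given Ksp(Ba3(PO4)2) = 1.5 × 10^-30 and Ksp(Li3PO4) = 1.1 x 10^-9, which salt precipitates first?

Ba3(PO4)2

Precipitation of each salt starts when its ion product equals its Ksp.
For Ba3(PO4)2: 1.5 × 10^-30 = (0.0049)^3 × [PO4^3-]^2  ⇒  [PO4^3-] = 3.6 × 10^-12 M.
For Li3PO4: 1.1 x 10^-9 = (0.044)^3 × [PO4^3-]  ⇒  [PO4^3-] = 1.3 × 10^-5 M.
The salt with the lower threshold [PO4^3-] precipitates first: Ba3(PO4)2.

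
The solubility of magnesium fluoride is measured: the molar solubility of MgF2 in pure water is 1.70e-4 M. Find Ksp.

1.97 × 10^-11

MgF2(s) <=> Mg^2+ + 2 F^-
Let s = molar solubility. Then [Mg^2+] = s and [F^-] = 2s.
Ksp = [Mg^2+][F^-]^2
Ksp = s(2s)^2 = 4s^3
With s = 1.70 × 10^-4: Ksp = 1.97 x 10^-11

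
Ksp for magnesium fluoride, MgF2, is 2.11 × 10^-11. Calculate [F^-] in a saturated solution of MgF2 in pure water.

MgF2(s) ⇌ Mg^2+ + 2 F^-
Ksp = [Mg^2+][F^-]^2
Let s = molar solubility. Then [Mg^2+] = s and [F^-] = 2s.
Substituting: Ksp = s(2s)^2 = 4s^3
Solving, s = (2.11 × 10^-11/4)^(1/3) = 1.741 × 10^-4 M
[F^-] = 2s = 3.48 × 10^-4 M

3.48 × 10^-4 M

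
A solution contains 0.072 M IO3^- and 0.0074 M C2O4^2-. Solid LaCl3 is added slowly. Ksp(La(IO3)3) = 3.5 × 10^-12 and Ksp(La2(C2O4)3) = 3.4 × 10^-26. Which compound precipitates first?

La2(C2O4)3

Each salt begins to precipitate when Q = Ksp, i.e. when [La^3+] reaches its threshold.
For La(IO3)3: 3.5 × 10^-12 = (0.072)^3 × [La^3+]  ⇒  [La^3+] = 9.4 × 10^-9 M.
For La2(C2O4)3: 3.4 × 10^-26 = (0.0074)^3 × [La^3+]^2  ⇒  [La^3+] = 2.9 × 10^-10 M.
The salt with the lower threshold [La^3+] precipitates first: La2(C2O4)3.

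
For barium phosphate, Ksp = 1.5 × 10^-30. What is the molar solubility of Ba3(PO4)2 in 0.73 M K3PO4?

Ba3(PO4)2(s) ⇌ 3 Ba^2+(aq) + 2 PO4^3-(aq)
Ksp = [Ba^2+]^3[PO4^3-]^2
Let s = moles of Ba3(PO4)2 that dissolve per litre. [Ba^2+] = 3s, [PO4^3-] = 0.73 + 2s ≈ 0.73 (Ksp is small, so little additional dissolves).
Ksp ≈ (3s)^3 × (0.73)^2
s = 4.7 × 10^-11 M
Check: 2s = 9.4 x 10^-11 ≪ 0.73, so the approximation is valid.

4.7 × 10^-11 M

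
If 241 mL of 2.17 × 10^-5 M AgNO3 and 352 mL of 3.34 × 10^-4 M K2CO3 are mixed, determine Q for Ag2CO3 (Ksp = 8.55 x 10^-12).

Total volume = 241 + 352 = 593 mL.
[Ag^+] = 2.17 x 10^-5 × (241/593) = 8.819 x 10^-6 M
[CO3^2-] = 3.34 × 10^-4 × (352/593) = 1.983 x 10^-4 M
Ag2CO3(s) <=> 2 Ag^+ + CO3^2-, so Q = [Ag^+]^2[CO3^2-]
Q = (8.819 × 10^-6)^2(1.983 × 10^-4) = 1.54 x 10^-14
Q < Ksp, so no precipitate of Ag2CO3 forms.

Q ≈ 1.54 × 10^-14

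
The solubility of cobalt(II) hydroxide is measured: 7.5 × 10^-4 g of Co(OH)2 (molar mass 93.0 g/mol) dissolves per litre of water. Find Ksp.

Molar solubility s = (7.5 × 10^-4 g/L) / (93.0 g/mol) = 8.06 × 10^-6 M.
Co(OH)2(s) <=> Co^2+ + 2 OH^-
If s mol/L of Co(OH)2 dissolves, [Co^2+] = s and [OH^-] = 2s.
Ksp = [Co^2+][OH^-]^2
So Ksp = s × (2s)^2 = 4s^3
With s = 8.06 × 10^-6: Ksp = 2.1 × 10^-15

Ksp ≈ 2.1 × 10^-15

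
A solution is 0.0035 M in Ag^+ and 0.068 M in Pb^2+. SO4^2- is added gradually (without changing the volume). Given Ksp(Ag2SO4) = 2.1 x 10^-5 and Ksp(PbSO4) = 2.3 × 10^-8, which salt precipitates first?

PbSO4

Each salt begins to precipitate when Q = Ksp, i.e. when [SO4^2-] reaches its threshold.
For Ag2SO4: 2.1 x 10^-5 = (0.0035)^2 × [SO4^2-]  ⇒  [SO4^2-] = 1.7 M.
For PbSO4: 2.3 × 10^-8 = 0.068 × [SO4^2-]  ⇒  [SO4^2-] = 3.4 × 10^-7 M.
The salt with the lower threshold [SO4^2-] precipitates first: PbSO4.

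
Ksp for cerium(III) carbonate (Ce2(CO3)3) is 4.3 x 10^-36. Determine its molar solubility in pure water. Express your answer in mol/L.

s ≈ 3.3e-8 M

Ce2(CO3)3(s) <=> 2 Ce^3+(aq) + 3 CO3^2-(aq)
Ksp = [Ce^3+]^2[CO3^2-]^3
If s mol/L of Ce2(CO3)3 dissolves, [Ce^3+] = 2s and [CO3^2-] = 3s.
Substituting: Ksp = (2s)^2(3s)^3 = 108s^5
s^5 = 4.3 x 10^-36 / 108, so s = 3.3 × 10^-8 M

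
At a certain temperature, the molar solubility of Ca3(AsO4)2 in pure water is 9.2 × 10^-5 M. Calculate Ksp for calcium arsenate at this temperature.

Ksp = 7.1 x 10^-19

Ca3(AsO4)2(s) ⇌ 3 Ca^2+ + 2 AsO4^3-
With molar solubility s: [Ca^2+] = 3s, [AsO4^3-] = 2s.
Ksp = [Ca^2+]^3[AsO4^3-]^2
So Ksp = (3s)^3 × (2s)^2 = 108s^5
Ksp = 108 × (9.2 x 10^-5)^5 = 7.1 × 10^-19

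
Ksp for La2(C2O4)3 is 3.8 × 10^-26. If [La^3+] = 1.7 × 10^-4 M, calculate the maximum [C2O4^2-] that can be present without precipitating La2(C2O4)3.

1.1 × 10^-6 M

La2(C2O4)3(s) <=> 2 La^3+ + 3 C2O4^2-
Ksp = [La^3+]^2[C2O4^2-]^3
Precipitation begins when Q = Ksp. With [La^3+] = 1.7 × 10^-4 M:
3.8 × 10^-26 = (1.7 × 10^-4)^2 × [C2O4^2-]^3
[C2O4^2-] = (3.8 × 10^-26 / 2.89 × 10^-8)^(1/3) = 1.1 x 10^-6 M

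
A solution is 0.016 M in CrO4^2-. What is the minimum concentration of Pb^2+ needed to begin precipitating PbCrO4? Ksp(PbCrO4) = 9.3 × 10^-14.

5.8 × 10^-12 M

PbCrO4(s) ⇌ Pb^2+(aq) + CrO4^2-(aq)
Ksp = [Pb^2+][CrO4^2-]
Precipitation begins when Q = Ksp. With [CrO4^2-] = 0.016 M:
9.3 × 10^-14 = (0.016) × [Pb^2+]
[Pb^2+] = (9.3 × 10^-14 / 1.6 x 10^-2) = 5.8 × 10^-12 M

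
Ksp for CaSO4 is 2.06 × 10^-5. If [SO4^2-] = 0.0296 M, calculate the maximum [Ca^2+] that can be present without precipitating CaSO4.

6.96e-4 M

CaSO4(s) ⇌ Ca^2+(aq) + SO4^2-(aq)
Ksp = [Ca^2+][SO4^2-]
Precipitation begins when Q = Ksp. With [SO4^2-] = 0.0296 M:
2.06 × 10^-5 = (0.0296) × [Ca^2+]
[Ca^2+] = (2.06 × 10^-5 / 2.96 × 10^-2) = 6.96 × 10^-4 M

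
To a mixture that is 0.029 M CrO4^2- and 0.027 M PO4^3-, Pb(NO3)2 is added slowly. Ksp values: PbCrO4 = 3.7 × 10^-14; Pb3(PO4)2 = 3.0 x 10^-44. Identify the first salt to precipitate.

Pb3(PO4)2

Each salt begins to precipitate when Q = Ksp, i.e. when [Pb^2+] reaches its threshold.
For PbCrO4: 3.7 × 10^-14 = 0.029 × [Pb^2+]  ⇒  [Pb^2+] = 1.3 × 10^-12 M.
For Pb3(PO4)2: 3.0 x 10^-44 = (0.027)^2 × [Pb^2+]^3  ⇒  [Pb^2+] = 3.5 x 10^-14 M.
The salt with the lower threshold [Pb^2+] precipitates first: Pb3(PO4)2.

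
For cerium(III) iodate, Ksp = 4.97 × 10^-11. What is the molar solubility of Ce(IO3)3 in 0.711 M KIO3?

Ce(IO3)3(s) ⇌ Ce^3+ + 3 IO3^-
Ksp = [Ce^3+][IO3^-]^3
Let s = moles of Ce(IO3)3 that dissolve per litre. [Ce^3+] = s, [IO3^-] = 0.711 + 3s ≈ 0.711 (since IO3^- from KIO3 dominates).
Ksp ≈ s × (0.711)^3
s = 1.38 × 10^-10 M
Check: 3s = 4.1 x 10^-10 ≪ 0.711, so the approximation is valid.

s = 1.38e-10 M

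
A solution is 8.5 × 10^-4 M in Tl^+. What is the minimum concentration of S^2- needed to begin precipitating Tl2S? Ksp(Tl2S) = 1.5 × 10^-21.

[S^2-] ≈ 2.1e-15 M

Tl2S(s) <=> 2 Tl^+ + S^2-
Ksp = [Tl^+]^2[S^2-]
Precipitation begins when Q = Ksp. With [Tl^+] = 8.5 × 10^-4 M:
1.5 × 10^-21 = (8.5 × 10^-4)^2 × [S^2-]
[S^2-] = (1.5 × 10^-21 / 7.23 × 10^-7) = 2.1 x 10^-15 M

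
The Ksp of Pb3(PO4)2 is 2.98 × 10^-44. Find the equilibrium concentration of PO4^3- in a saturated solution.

Pb3(PO4)2(s) ⇌ 3 Pb^2+(aq) + 2 PO4^3-(aq)
Ksp = [Pb^2+]^3[PO4^3-]^2
If s mol/L of Pb3(PO4)2 dissolves, [Pb^2+] = 3s and [PO4^3-] = 2s.
So Ksp = (3s)^3 × (2s)^2 = 108s^5
Solving, s = (2.98 × 10^-44/108)^(1/5) = 7.730 × 10^-10 M
[PO4^3-] = 2s = 1.55 x 10^-9 M

1.55e-9 M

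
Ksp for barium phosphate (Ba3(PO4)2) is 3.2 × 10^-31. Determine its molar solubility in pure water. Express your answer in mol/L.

s = 3.1 × 10^-7 M

Ba3(PO4)2(s) ⇌ 3 Ba^2+(aq) + 2 PO4^3-(aq)
Ksp = [Ba^2+]^3[PO4^3-]^2
With molar solubility s: [Ba^2+] = 3s, [PO4^3-] = 2s.
Substituting: Ksp = (3s)^3(2s)^2 = 108s^5
s = (3.2 × 10^-31 / 108)^(1/5) = 3.1 × 10^-7 M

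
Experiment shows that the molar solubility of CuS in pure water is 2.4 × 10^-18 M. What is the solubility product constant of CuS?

CuS(s) ⇌ Cu^2+(aq) + S^2-(aq)
For each mole of CuS that dissolves: [Cu^2+] = s, [S^2-] = s.
Ksp = [Cu^2+][S^2-]
Ksp = (s)(s) = s^2
With s = 2.4 × 10^-18: Ksp = 5.8 x 10^-36

Ksp ≈ 5.8 × 10^-36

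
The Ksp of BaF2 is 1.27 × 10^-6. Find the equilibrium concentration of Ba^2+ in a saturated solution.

BaF2(s) <=> Ba^2+(aq) + 2 F^-(aq)
Ksp = [Ba^2+][F^-]^2
If s mol/L of BaF2 dissolves, [Ba^2+] = s and [F^-] = 2s.
Ksp = s(2s)^2 = 4s^3
s = (1.27 × 10^-6 / 4)^(1/3) = 6.822 × 10^-3 M
[Ba^2+] = s = 6.82 × 10^-3 M

[Ba^2+] = 6.82 × 10^-3 M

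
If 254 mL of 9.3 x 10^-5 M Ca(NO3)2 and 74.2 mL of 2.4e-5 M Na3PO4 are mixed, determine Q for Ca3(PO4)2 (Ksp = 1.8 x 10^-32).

Total volume = 254 + 74.2 = 328.2 mL.
[Ca^2+] = 9.3 x 10^-5 × (254/328.2) = 7.20 × 10^-5 M
[PO4^3-] = 2.4 × 10^-5 × (74.2/328.2) = 5.43 x 10^-6 M
Ca3(PO4)2(s) ⇌ 3 Ca^2+ + 2 PO4^3-, so Q = [Ca^2+]^3[PO4^3-]^2
Q = (7.20 x 10^-5)^3(5.43 x 10^-6)^2 = 1.1 × 10^-23
Q > Ksp, so Ca3(PO4)2 will precipitate.

Q ≈ 1.1e-23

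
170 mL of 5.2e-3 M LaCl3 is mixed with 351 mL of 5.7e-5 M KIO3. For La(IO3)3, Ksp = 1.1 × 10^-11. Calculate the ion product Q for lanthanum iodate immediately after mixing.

9.6 × 10^-17

Total volume = 170 + 351 = 521 mL.
[La^3+] = 5.2 x 10^-3 × (170/521) = 1.70 × 10^-3 M
[IO3^-] = 5.7 × 10^-5 × (351/521) = 3.84 × 10^-5 M
La(IO3)3(s) ⇌ La^3+(aq) + 3 IO3^-(aq), so Q = [La^3+][IO3^-]^3
Q = (1.70 x 10^-3)(3.84 × 10^-5)^3 = 9.6 × 10^-17
Q < Ksp, so no precipitate of La(IO3)3 forms.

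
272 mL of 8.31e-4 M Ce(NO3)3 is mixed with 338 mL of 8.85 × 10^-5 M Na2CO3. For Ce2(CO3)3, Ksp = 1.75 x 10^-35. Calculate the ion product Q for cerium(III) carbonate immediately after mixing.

Q = 1.62 × 10^-20

Total volume = 272 + 338 = 610 mL.
[Ce^3+] = 8.31 × 10^-4 × (272/610) = 3.705 x 10^-4 M
[CO3^2-] = 8.85 × 10^-5 × (338/610) = 4.904 × 10^-5 M
Ce2(CO3)3(s) <=> 2 Ce^3+ + 3 CO3^2-, so Q = [Ce^3+]^2[CO3^2-]^3
Q = (3.705 × 10^-4)^2(4.904 x 10^-5)^3 = 1.62 × 10^-20
Q > Ksp, so Ce2(CO3)3 will precipitate.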